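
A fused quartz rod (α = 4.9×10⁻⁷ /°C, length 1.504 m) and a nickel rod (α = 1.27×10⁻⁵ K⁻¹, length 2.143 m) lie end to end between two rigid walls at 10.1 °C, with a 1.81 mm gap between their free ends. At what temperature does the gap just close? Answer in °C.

α₁L₁ = 7.3696×10⁻⁷ m/K, α₂L₂ = 2.72161×10⁻⁵ m/K → total 2.795306×10⁻⁵ m/K
ΔT = g/(α₁L₁+α₂L₂) = 1.81×10⁻³ / 2.795306×10⁻⁵ = 64.751 K
T = 10.1 + 64.751 = 74.851 °C

T = 74.9 °C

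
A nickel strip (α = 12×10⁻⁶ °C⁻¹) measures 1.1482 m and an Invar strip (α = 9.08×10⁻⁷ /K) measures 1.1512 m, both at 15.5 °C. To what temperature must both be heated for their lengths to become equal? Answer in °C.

T = 251.1 °C

Equal length when α₁L₁ΔT − α₂L₂ΔT = L₂ − L₁ = 3.00×10⁻³ m
α₁L₁ = 1.37784×10⁻⁵, α₂L₂ = 1.0452896×10⁻⁶ → Δ(αL) = 1.27331104×10⁻⁵ m/K
ΔT = 3.00×10⁻³ / 1.27331104×10⁻⁵ = 235.606 K, so T = 15.5 + 235.606 = 251.106 °C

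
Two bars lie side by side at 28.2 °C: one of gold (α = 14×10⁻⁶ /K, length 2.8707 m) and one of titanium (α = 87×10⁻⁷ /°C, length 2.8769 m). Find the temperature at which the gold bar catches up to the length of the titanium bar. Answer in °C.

Equal length when α₁L₁ΔT − α₂L₂ΔT = L₂ − L₁ = 6.20×10⁻³ m
α₁L₁ = 4.01898×10⁻⁵, α₂L₂ = 2.502903×10⁻⁵ → Δ(αL) = 1.516077×10⁻⁵ m/K
ΔT = 6.20×10⁻³ / 1.516077×10⁻⁵ = 408.950 K, so T = 28.2 + 408.950 = 437.150 °C

T = 437.2 °C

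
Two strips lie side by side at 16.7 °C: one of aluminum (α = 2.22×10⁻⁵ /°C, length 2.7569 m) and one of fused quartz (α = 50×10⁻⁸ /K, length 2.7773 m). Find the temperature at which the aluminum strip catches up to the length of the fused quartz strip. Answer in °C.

L₁(1 + α₁ΔT) = L₂(1 + α₂ΔT) ⇒ ΔT = (L₂ − L₁)/(α₁L₁ − α₂L₂)
L₂ − L₁ = 2.7773 − 2.7569 = 2.04×10⁻² m
α₁L₁ − α₂L₂ = 2.22×10⁻⁵×2.7569 − 50×10⁻⁸×2.7773 = 5.981453×10⁻⁵ m/K
ΔT = 2.04×10⁻² / 5.981453×10⁻⁵ = 341.054 K
T = 16.7 + 341.054 = 357.754 °C

T = 357.8 °C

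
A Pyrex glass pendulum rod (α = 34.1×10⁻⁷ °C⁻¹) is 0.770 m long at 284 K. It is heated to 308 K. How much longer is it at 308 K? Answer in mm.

ΔL = 0.0630 mm

|ΔT| = |308 − 284| = 24 K
ΔL = αL₀ΔT = (34.1×10⁻⁷)(0.770)(24) = 6.30×10⁻⁵ m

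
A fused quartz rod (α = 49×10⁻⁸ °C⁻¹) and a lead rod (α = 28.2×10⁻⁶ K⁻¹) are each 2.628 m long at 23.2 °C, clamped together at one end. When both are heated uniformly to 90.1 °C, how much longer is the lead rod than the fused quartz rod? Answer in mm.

4.87 mm

ΔT = 66.9 K
fused quartz: ΔL = 49×10⁻⁸ × 2.628 m × 66.9 = 8.6148×10⁻⁵ m = 0.086148 mm
lead: ΔL = 28.2×10⁻⁶ × 2.628 m × 66.9 = 4.9579×10⁻³ m = 4.9579 mm
difference = 4.9579 − 0.086148 = 4.871752 mm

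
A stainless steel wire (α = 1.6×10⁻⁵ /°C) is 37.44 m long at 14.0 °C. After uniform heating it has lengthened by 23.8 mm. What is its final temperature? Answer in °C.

T = 53.7 °C

ΔL = αL₀ΔT ⇒ ΔT = ΔL / (αL₀)
ΔT = 23.8×10⁻³ m / (1.6×10⁻⁵ × 37.44 m) = 39.730 K
T = 14.0 + 39.730 = 53.730 °C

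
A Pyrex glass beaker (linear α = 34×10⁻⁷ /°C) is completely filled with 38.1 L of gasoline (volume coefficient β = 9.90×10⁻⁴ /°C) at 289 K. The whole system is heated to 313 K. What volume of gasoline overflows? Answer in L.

0.896 L

The beaker also expands: β_container ≈ 3α = 1.02×10⁻⁵ /K
Net overflow = V₀(β_liq − 3α_cont)ΔT
β − 3α = 9.90×10⁻⁴ − 1.02×10⁻⁵ = 9.798×10⁻⁴ /K; ΔT = 24 K
ΔV = 38.1 × 9.798×10⁻⁴ × 24 = 0.896 L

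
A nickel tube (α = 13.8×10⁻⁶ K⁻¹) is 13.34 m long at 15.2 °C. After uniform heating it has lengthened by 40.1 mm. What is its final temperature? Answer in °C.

ΔL = αL₀ΔT ⇒ ΔT = ΔL / (αL₀)
ΔT = 40.1×10⁻³ m / (13.8×10⁻⁶ × 13.34 m) = 217.83 K
T = 15.2 + 217.83 = 233.03 °C

T = 233 °C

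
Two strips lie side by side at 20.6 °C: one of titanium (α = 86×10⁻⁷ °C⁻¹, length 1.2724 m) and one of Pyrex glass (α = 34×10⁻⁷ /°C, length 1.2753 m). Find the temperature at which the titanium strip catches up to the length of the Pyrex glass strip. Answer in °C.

L₁(1 + α₁ΔT) = L₂(1 + α₂ΔT) ⇒ ΔT = (L₂ − L₁)/(α₁L₁ − α₂L₂)
L₂ − L₁ = 1.2753 − 1.2724 = 2.90×10⁻³ m
α₁L₁ − α₂L₂ = 86×10⁻⁷×1.2724 − 34×10⁻⁷×1.2753 = 6.60662×10⁻⁶ m/K
ΔT = 2.90×10⁻³ / 6.60662×10⁻⁶ = 438.954 K
T = 20.6 + 438.954 = 459.554 °C

T = 459.6 °C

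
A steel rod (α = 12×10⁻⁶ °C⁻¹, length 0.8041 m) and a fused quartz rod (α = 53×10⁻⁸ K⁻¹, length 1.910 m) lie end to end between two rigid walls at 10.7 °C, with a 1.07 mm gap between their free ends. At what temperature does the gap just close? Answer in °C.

T = 111 °C

α₁L₁ = 9.6492×10⁻⁶ m/K, α₂L₂ = 1.0123×10⁻⁶ m/K → total 1.06615×10⁻⁵ m/K
ΔT = g/(α₁L₁+α₂L₂) = 1.07×10⁻³ / 1.06615×10⁻⁵ = 100.36 K
T = 10.7 + 100.36 = 111.06 °C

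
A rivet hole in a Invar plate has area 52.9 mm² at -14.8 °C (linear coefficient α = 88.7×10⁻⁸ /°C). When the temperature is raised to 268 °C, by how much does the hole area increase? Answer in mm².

Area coefficient ≈ 2α; |ΔT| = 282.8 K
ΔA = 2αA₀ΔT = 2(88.7×10⁻⁸)(52.9)(282.8) = 0.0265 mm²

ΔA = 0.0265 mm²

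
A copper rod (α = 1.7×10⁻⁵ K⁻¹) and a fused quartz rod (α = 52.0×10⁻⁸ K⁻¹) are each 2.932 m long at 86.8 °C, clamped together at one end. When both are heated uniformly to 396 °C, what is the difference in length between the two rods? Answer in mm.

ΔT = 309.2 K
copper: ΔL = 1.7×10⁻⁵ × 2.932 m × 309.2 = 1.5412×10⁻² m = 15.412 mm
fused quartz: ΔL = 52.0×10⁻⁸ × 2.932 m × 309.2 = 4.7142×10⁻⁴ m = 0.47142 mm
difference = 15.412 − 0.47142 = 14.94058 mm

14.9 mm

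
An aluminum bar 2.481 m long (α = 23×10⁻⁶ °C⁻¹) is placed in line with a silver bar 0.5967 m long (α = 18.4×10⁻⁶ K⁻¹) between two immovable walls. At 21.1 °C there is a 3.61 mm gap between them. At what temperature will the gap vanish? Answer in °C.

T = 74.2 °C

α₁L₁ = 5.7063×10⁻⁵ m/K, α₂L₂ = 1.097928×10⁻⁵ m/K → total 6.804228×10⁻⁵ m/K
ΔT = g/(α₁L₁+α₂L₂) = 3.61×10⁻³ / 6.804228×10⁻⁵ = 53.055 K
T = 21.1 + 53.055 = 74.155 °C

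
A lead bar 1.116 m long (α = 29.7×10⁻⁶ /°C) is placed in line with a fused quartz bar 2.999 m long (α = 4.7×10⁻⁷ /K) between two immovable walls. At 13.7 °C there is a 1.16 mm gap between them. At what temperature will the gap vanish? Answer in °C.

T = 47.3 °C

Gap closes when ΔL₁ + ΔL₂ = 1.16 mm = 1.16×10⁻³ m
(α₁L₁ + α₂L₂)ΔT = g
α₁L₁ + α₂L₂ = 29.7×10⁻⁶×1.116 + 4.7×10⁻⁷×2.999 = 3.455473×10⁻⁵ m/K
ΔT = 1.16×10⁻³ / 3.455473×10⁻⁵ = 33.570 K
T = 13.7 + 33.570 = 47.270 °C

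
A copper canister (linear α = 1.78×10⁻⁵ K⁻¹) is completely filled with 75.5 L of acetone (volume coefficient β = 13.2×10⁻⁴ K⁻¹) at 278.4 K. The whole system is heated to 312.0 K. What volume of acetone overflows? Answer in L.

3.21 L

The canister also expands: β_container ≈ 3α = 5.34×10⁻⁵ /K
Net overflow = V₀(β_liq − 3α_cont)ΔT
β − 3α = 1.32×10⁻³ − 5.34×10⁻⁵ = 1.2666×10⁻³ /K; ΔT = 33.6 K
ΔV = 75.5 × 1.2666×10⁻³ × 33.6 = 3.21 L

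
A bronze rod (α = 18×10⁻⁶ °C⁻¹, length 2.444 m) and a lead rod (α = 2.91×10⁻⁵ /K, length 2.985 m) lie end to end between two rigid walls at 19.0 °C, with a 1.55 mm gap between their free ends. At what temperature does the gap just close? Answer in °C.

Gap closes when ΔL₁ + ΔL₂ = 1.55 mm = 1.55×10⁻³ m
(α₁L₁ + α₂L₂)ΔT = g
α₁L₁ + α₂L₂ = 18×10⁻⁶×2.444 + 2.91×10⁻⁵×2.985 = 1.308555×10⁻⁴ m/K
ΔT = 1.55×10⁻³ / 1.308555×10⁻⁴ = 11.845 K
T = 19.0 + 11.845 = 30.845 °C

T = 30.8 °C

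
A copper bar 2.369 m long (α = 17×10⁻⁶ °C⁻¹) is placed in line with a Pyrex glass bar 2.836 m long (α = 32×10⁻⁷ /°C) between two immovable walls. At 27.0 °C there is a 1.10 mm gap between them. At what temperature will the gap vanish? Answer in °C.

α₁L₁ = 4.0273×10⁻⁵ m/K, α₂L₂ = 9.0752×10⁻⁶ m/K → total 4.93482×10⁻⁵ m/K
ΔT = g/(α₁L₁+α₂L₂) = 1.10×10⁻³ / 4.93482×10⁻⁵ = 22.291 K
T = 27.0 + 22.291 = 49.291 °C

T = 49.3 °C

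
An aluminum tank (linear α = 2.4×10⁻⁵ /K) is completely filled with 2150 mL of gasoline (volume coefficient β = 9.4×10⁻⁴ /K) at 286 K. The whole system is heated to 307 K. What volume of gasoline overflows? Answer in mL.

39.2 mL

The tank also expands: β_container ≈ 3α = 7.2×10⁻⁵ /K
Net overflow = V₀(β_liq − 3α_cont)ΔT
β − 3α = 9.40×10⁻⁴ − 7.2×10⁻⁵ = 8.68×10⁻⁴ /K; ΔT = 21 K
ΔV = 2150 × 8.68×10⁻⁴ × 21 = 39.2 mL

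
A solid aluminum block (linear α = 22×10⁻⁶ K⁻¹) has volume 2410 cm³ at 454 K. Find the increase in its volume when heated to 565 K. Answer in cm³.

ΔV = 17.7 cm³

Isotropic solid: β ≈ 3α = 6.6×10⁻⁵ /K; ΔT = 111 K
ΔV = 3αV₀ΔT = 3(22×10⁻⁶)(2410)(111) = 17.7 cm³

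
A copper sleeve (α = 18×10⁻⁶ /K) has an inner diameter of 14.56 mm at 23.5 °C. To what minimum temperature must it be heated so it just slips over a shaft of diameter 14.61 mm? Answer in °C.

Required Δd = 14.61 − 14.56 = 0.05 mm
Δd = αd₀ΔT ⇒ ΔT = Δd/(αd₀) = 0.05 / (18×10⁻⁶ × 14.56) = 190.78 K
T_min = 23.5 + 190.78 = 214.28 °C

T = 214 °C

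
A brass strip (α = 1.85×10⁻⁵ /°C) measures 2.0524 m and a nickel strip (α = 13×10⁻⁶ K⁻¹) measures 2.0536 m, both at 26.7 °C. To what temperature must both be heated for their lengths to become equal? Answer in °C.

L₁(1 + α₁ΔT) = L₂(1 + α₂ΔT) ⇒ ΔT = (L₂ − L₁)/(α₁L₁ − α₂L₂)
L₂ − L₁ = 2.0536 − 2.0524 = 1.20×10⁻³ m
α₁L₁ − α₂L₂ = 1.85×10⁻⁵×2.0524 − 13×10⁻⁶×2.0536 = 1.12726×10⁻⁵ m/K
ΔT = 1.20×10⁻³ / 1.12726×10⁻⁵ = 106.453 K
T = 26.7 + 106.453 = 133.153 °C

T = 133.2 °C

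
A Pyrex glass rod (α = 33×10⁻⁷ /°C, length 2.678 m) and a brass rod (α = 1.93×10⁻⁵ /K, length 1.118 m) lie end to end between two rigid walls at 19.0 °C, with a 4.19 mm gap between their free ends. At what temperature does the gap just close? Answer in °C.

α₁L₁ = 8.8374×10⁻⁶ m/K, α₂L₂ = 2.15774×10⁻⁵ m/K → total 3.04148×10⁻⁵ m/K
ΔT = g/(α₁L₁+α₂L₂) = 4.19×10⁻³ / 3.04148×10⁻⁵ = 137.76 K
T = 19.0 + 137.76 = 156.76 °C

T = 157 °C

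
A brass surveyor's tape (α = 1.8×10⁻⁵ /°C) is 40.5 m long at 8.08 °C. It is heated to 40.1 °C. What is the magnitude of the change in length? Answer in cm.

|ΔT| = |40.1 − 8.08| = 32.02 K
ΔL = αL₀ΔT = (1.8×10⁻⁵)(40.5)(32.02) = 2.33×10⁻² m

ΔL = 2.33 cm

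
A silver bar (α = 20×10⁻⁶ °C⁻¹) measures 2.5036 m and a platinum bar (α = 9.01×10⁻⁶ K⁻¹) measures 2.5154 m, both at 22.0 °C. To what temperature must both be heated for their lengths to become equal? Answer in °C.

T = 452.5 °C

Equal length when α₁L₁ΔT − α₂L₂ΔT = L₂ − L₁ = 1.18×10⁻² m
α₁L₁ = 5.0072×10⁻⁵, α₂L₂ = 2.2663754×10⁻⁵ → Δ(αL) = 2.7408246×10⁻⁵ m/K
ΔT = 1.18×10⁻² / 2.7408246×10⁻⁵ = 430.527 K, so T = 22.0 + 430.527 = 452.527 °C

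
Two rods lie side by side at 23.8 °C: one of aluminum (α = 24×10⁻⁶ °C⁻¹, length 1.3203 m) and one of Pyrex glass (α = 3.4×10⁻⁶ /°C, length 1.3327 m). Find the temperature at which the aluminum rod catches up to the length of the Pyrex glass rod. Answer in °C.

T = 480.4 °C

L₁(1 + α₁ΔT) = L₂(1 + α₂ΔT) ⇒ ΔT = (L₂ − L₁)/(α₁L₁ − α₂L₂)
L₂ − L₁ = 1.3327 − 1.3203 = 1.24×10⁻² m
α₁L₁ − α₂L₂ = 24×10⁻⁶×1.3203 − 3.4×10⁻⁶×1.3327 = 2.715602×10⁻⁵ m/K
ΔT = 1.24×10⁻² / 2.715602×10⁻⁵ = 456.621 K
T = 23.8 + 456.621 = 480.421 °C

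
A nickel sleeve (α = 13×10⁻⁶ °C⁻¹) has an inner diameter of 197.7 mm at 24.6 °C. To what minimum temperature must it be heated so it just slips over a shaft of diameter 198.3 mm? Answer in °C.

Required Δd = 198.3 − 197.7 = 0.6 mm
Δd = αd₀ΔT ⇒ ΔT = Δd/(αd₀) = 0.6 / (13×10⁻⁶ × 197.7) = 233.45 K
T_min = 24.6 + 233.45 = 258.05 °C

T = 258 °C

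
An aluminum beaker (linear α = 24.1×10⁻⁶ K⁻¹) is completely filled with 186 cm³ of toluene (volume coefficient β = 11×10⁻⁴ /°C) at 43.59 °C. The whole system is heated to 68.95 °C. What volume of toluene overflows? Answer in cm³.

4.85 cm³

The beaker also expands: β_container ≈ 3α = 7.23×10⁻⁵ /K
Net overflow = V₀(β_liq − 3α_cont)ΔT
β − 3α = 1.10×10⁻³ − 7.23×10⁻⁵ = 1.0277×10⁻³ /K; ΔT = 25.36 K
ΔV = 186 × 1.0277×10⁻³ × 25.36 = 4.85 cm³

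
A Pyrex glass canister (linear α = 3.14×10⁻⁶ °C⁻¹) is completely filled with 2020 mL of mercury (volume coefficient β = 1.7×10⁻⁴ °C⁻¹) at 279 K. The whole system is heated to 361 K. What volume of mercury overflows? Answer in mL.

The canister also expands: β_container ≈ 3α = 9.42×10⁻⁶ /K
Net overflow = V₀(β_liq − 3α_cont)ΔT
β − 3α = 1.70×10⁻⁴ − 9.42×10⁻⁶ = 1.6058×10⁻⁴ /K; ΔT = 82 K
ΔV = 2020 × 1.6058×10⁻⁴ × 82 = 26.6 mL

26.6 mL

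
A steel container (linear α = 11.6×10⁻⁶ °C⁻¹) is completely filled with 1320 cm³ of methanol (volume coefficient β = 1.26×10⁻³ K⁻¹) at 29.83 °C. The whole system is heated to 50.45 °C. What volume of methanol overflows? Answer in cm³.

The container also expands: β_container ≈ 3α = 3.48×10⁻⁵ /K
Net overflow = V₀(β_liq − 3α_cont)ΔT
β − 3α = 1.26×10⁻³ − 3.48×10⁻⁵ = 1.2252×10⁻³ /K; ΔT = 20.62 K
ΔV = 1320 × 1.2252×10⁻³ × 20.62 = 33.3 cm³

33.3 cm³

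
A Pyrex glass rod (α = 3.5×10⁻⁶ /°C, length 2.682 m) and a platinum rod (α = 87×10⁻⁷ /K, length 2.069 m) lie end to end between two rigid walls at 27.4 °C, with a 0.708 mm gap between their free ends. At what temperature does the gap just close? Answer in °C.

T = 53.3 °C

Gap closes when ΔL₁ + ΔL₂ = 0.708 mm = 7.08×10⁻⁴ m
(α₁L₁ + α₂L₂)ΔT = g
α₁L₁ + α₂L₂ = 3.5×10⁻⁶×2.682 + 87×10⁻⁷×2.069 = 2.73873×10⁻⁵ m/K
ΔT = 7.08×10⁻⁴ / 2.73873×10⁻⁵ = 25.851 K
T = 27.4 + 25.851 = 53.251 °C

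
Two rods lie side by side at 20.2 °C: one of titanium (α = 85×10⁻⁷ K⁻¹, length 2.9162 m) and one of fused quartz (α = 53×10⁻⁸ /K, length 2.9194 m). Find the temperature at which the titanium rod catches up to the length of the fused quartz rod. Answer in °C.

L₁(1 + α₁ΔT) = L₂(1 + α₂ΔT) ⇒ ΔT = (L₂ − L₁)/(α₁L₁ − α₂L₂)
L₂ − L₁ = 2.9194 − 2.9162 = 3.20×10⁻³ m
α₁L₁ − α₂L₂ = 85×10⁻⁷×2.9162 − 53×10⁻⁸×2.9194 = 2.3240418×10⁻⁵ m/K
ΔT = 3.20×10⁻³ / 2.3240418×10⁻⁵ = 137.691 K
T = 20.2 + 137.691 = 157.891 °C

T = 157.9 °C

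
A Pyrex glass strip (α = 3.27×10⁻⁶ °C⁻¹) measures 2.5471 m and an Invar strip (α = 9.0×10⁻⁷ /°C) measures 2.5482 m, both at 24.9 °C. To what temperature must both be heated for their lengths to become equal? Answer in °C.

T = 207.2 °C

L₁(1 + α₁ΔT) = L₂(1 + α₂ΔT) ⇒ ΔT = (L₂ − L₁)/(α₁L₁ − α₂L₂)
L₂ − L₁ = 2.5482 − 2.5471 = 1.10×10⁻³ m
α₁L₁ − α₂L₂ = 3.27×10⁻⁶×2.5471 − 9.0×10⁻⁷×2.5482 = 6.035637×10⁻⁶ m/K
ΔT = 1.10×10⁻³ / 6.035637×10⁻⁶ = 182.251 K
T = 24.9 + 182.251 = 207.151 °C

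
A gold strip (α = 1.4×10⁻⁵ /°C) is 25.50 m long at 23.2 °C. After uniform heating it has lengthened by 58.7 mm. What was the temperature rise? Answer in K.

ΔL = αL₀ΔT ⇒ ΔT = ΔL / (αL₀)
ΔT = 58.7×10⁻³ m / (1.4×10⁻⁵ × 25.50 m) = 164.43 K

ΔT = 164 K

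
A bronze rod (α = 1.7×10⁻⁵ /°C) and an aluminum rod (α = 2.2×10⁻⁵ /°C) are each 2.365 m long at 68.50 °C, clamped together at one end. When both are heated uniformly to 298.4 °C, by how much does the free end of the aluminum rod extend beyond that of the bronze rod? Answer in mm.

ΔT = 229.90 K
bronze: ΔL = 1.7×10⁻⁵ × 2.365 m × 229.90 = 9.2431×10⁻³ m = 9.2431 mm
aluminum: ΔL = 2.2×10⁻⁵ × 2.365 m × 229.90 = 1.1962×10⁻² m = 11.962 mm
difference = 11.962 − 9.2431 = 2.7189 mm

2.72 mm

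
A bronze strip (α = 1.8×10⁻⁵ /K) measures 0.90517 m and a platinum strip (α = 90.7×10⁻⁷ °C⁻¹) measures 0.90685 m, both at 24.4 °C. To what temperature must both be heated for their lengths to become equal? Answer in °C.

T = 232.6 °C

L₁(1 + α₁ΔT) = L₂(1 + α₂ΔT) ⇒ ΔT = (L₂ − L₁)/(α₁L₁ − α₂L₂)
L₂ − L₁ = 0.90685 − 0.90517 = 1.68×10⁻³ m
α₁L₁ − α₂L₂ = 1.8×10⁻⁵×0.90517 − 90.7×10⁻⁷×0.90685 = 8.0679305×10⁻⁶ m/K
ΔT = 1.68×10⁻³ / 8.0679305×10⁻⁶ = 208.232 K
T = 24.4 + 208.232 = 232.632 °C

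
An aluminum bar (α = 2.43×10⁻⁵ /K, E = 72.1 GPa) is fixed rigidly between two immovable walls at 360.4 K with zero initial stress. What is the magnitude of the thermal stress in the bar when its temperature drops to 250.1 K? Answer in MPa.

σ = 193 MPa

Fully constrained: the free strain ε = αΔT is blocked, so σ = Eε = EαΔT.
|ΔT| = 110.3 K
σ = 72.1×10⁹ × 2.43×10⁻⁵ × 110.3 = 1.93×10⁸ Pa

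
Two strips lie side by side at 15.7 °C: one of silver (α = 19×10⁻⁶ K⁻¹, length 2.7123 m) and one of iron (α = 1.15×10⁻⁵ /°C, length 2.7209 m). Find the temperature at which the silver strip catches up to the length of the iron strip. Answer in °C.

Equal length when α₁L₁ΔT − α₂L₂ΔT = L₂ − L₁ = 8.60×10⁻³ m
α₁L₁ = 5.15337×10⁻⁵, α₂L₂ = 3.129035×10⁻⁵ → Δ(αL) = 2.024335×10⁻⁵ m/K
ΔT = 8.60×10⁻³ / 2.024335×10⁻⁵ = 424.831 K, so T = 15.7 + 424.831 = 440.531 °C

T = 440.5 °C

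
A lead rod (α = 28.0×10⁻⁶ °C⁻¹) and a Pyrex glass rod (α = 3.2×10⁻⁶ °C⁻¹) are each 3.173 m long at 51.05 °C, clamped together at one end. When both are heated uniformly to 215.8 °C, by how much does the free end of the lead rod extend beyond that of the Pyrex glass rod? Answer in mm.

13.0 mm

ΔT = 164.75 K
lead: ΔL = 28.0×10⁻⁶ × 3.173 m × 164.75 = 1.4637×10⁻² m = 14.637 mm
Pyrex glass: ΔL = 3.2×10⁻⁶ × 3.173 m × 164.75 = 1.6728×10⁻³ m = 1.6728 mm
difference = 14.637 − 1.6728 = 12.9642 mm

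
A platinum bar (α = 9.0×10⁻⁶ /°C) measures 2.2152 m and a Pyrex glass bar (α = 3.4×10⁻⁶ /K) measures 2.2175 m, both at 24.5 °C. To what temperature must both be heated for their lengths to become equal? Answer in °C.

L₁(1 + α₁ΔT) = L₂(1 + α₂ΔT) ⇒ ΔT = (L₂ − L₁)/(α₁L₁ − α₂L₂)
L₂ − L₁ = 2.2175 − 2.2152 = 2.30×10⁻³ m
α₁L₁ − α₂L₂ = 9.0×10⁻⁶×2.2152 − 3.4×10⁻⁶×2.2175 = 1.23973×10⁻⁵ m/K
ΔT = 2.30×10⁻³ / 1.23973×10⁻⁵ = 185.524 K
T = 24.5 + 185.524 = 210.024 °C

T = 210.0 °C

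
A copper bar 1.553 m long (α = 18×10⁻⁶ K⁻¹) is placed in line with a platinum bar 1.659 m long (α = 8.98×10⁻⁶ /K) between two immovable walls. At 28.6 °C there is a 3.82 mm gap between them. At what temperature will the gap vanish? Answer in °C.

T = 118 °C

Gap closes when ΔL₁ + ΔL₂ = 3.82 mm = 3.82×10⁻³ m
(α₁L₁ + α₂L₂)ΔT = g
α₁L₁ + α₂L₂ = 18×10⁻⁶×1.553 + 8.98×10⁻⁶×1.659 = 4.285182×10⁻⁵ m/K
ΔT = 3.82×10⁻³ / 4.285182×10⁻⁵ = 89.14 K
T = 28.6 + 89.14 = 117.74 °C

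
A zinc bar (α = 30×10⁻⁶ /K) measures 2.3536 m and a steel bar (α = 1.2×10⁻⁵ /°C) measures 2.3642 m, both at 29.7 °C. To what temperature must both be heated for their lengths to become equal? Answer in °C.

T = 280.7 °C

Equal length when α₁L₁ΔT − α₂L₂ΔT = L₂ − L₁ = 1.06×10⁻² m
α₁L₁ = 7.0608×10⁻⁵, α₂L₂ = 2.83704×10⁻⁵ → Δ(αL) = 4.22376×10⁻⁵ m/K
ΔT = 1.06×10⁻² / 4.22376×10⁻⁵ = 250.961 K, so T = 29.7 + 250.961 = 280.661 °C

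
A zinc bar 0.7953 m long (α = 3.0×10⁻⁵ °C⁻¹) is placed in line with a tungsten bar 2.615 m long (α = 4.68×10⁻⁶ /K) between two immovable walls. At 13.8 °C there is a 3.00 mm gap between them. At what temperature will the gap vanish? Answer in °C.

T = 96.9 °C

Gap closes when ΔL₁ + ΔL₂ = 3.00 mm = 3.00×10⁻³ m
(α₁L₁ + α₂L₂)ΔT = g
α₁L₁ + α₂L₂ = 3.0×10⁻⁵×0.7953 + 4.68×10⁻⁶×2.615 = 3.60972×10⁻⁵ m/K
ΔT = 3.00×10⁻³ / 3.60972×10⁻⁵ = 83.109 K
T = 13.8 + 83.109 = 96.909 °C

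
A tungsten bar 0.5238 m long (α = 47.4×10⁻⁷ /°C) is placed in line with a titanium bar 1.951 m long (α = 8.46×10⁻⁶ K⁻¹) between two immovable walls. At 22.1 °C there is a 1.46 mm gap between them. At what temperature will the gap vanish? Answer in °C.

T = 99.0 °C

Gap closes when ΔL₁ + ΔL₂ = 1.46 mm = 1.46×10⁻³ m
(α₁L₁ + α₂L₂)ΔT = g
α₁L₁ + α₂L₂ = 47.4×10⁻⁷×0.5238 + 8.46×10⁻⁶×1.951 = 1.8988272×10⁻⁵ m/K
ΔT = 1.46×10⁻³ / 1.8988272×10⁻⁵ = 76.890 K
T = 22.1 + 76.890 = 98.990 °C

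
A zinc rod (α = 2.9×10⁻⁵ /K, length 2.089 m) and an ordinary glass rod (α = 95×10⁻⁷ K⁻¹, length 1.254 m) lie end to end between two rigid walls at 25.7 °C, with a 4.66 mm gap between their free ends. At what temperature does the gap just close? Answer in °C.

T = 90.0 °C

Gap closes when ΔL₁ + ΔL₂ = 4.66 mm = 4.66×10⁻³ m
(α₁L₁ + α₂L₂)ΔT = g
α₁L₁ + α₂L₂ = 2.9×10⁻⁵×2.089 + 95×10⁻⁷×1.254 = 7.2494×10⁻⁵ m/K
ΔT = 4.66×10⁻³ / 7.2494×10⁻⁵ = 64.281 K
T = 25.7 + 64.281 = 89.981 °C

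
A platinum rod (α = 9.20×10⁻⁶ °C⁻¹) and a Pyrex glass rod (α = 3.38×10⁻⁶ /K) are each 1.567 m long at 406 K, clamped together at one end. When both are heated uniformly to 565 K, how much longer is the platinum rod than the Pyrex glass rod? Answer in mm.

1.45 mm

ΔT = 159 K
platinum: ΔL = 9.20×10⁻⁶ × 1.567 m × 159 = 2.2922×10⁻³ m = 2.2922 mm
Pyrex glass: ΔL = 3.38×10⁻⁶ × 1.567 m × 159 = 8.4214×10⁻⁴ m = 0.84214 mm
difference = 2.2922 − 0.84214 = 1.45006 mm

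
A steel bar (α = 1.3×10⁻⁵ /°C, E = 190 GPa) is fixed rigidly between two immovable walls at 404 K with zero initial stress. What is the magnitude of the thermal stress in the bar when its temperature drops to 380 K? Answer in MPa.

σ = 59.3 MPa

Fully constrained: the free strain ε = αΔT is blocked, so σ = Eε = EαΔT.
|ΔT| = 24 K
σ = 190×10⁹ × 1.3×10⁻⁵ × 24 = 5.93×10⁷ Pa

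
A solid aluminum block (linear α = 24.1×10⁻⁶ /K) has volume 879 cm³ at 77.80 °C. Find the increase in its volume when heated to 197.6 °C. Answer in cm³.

ΔV = 7.61 cm³

Isotropic solid: β ≈ 3α = 7.2×10⁻⁵ /K; ΔT = 119.80 K
ΔV = 3αV₀ΔT = 3(24.1×10⁻⁶)(879)(119.80) = 7.61 cm³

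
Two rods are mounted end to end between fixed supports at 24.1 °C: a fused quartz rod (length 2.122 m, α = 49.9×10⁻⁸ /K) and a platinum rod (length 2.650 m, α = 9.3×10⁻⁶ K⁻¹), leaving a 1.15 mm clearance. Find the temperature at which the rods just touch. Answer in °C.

Gap closes when ΔL₁ + ΔL₂ = 1.15 mm = 1.15×10⁻³ m
(α₁L₁ + α₂L₂)ΔT = g
α₁L₁ + α₂L₂ = 49.9×10⁻⁸×2.122 + 9.3×10⁻⁶×2.650 = 2.5703878×10⁻⁵ m/K
ΔT = 1.15×10⁻³ / 2.5703878×10⁻⁵ = 44.740 K
T = 24.1 + 44.740 = 68.840 °C

T = 68.8 °C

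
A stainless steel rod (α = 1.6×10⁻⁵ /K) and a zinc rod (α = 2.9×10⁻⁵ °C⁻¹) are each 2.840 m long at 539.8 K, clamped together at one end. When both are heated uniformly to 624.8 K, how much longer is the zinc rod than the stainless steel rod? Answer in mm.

ΔT = 85.0 K
stainless steel: ΔL = 1.6×10⁻⁵ × 2.840 m × 85.0 = 3.8624×10⁻³ m = 3.8624 mm
zinc: ΔL = 2.9×10⁻⁵ × 2.840 m × 85.0 = 7.0006×10⁻³ m = 7.0006 mm
difference = 7.0006 − 3.8624 = 3.1382 mm

3.14 mm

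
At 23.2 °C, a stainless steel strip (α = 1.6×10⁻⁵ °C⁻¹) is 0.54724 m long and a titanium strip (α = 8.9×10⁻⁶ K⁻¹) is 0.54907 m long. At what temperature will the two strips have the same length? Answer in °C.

T = 496.2 °C

L₁(1 + α₁ΔT) = L₂(1 + α₂ΔT) ⇒ ΔT = (L₂ − L₁)/(α₁L₁ − α₂L₂)
L₂ − L₁ = 0.54907 − 0.54724 = 1.83×10⁻³ m
α₁L₁ − α₂L₂ = 1.6×10⁻⁵×0.54724 − 8.9×10⁻⁶×0.54907 = 3.869117×10⁻⁶ m/K
ΔT = 1.83×10⁻³ / 3.869117×10⁻⁶ = 472.976 K
T = 23.2 + 472.976 = 496.176 °C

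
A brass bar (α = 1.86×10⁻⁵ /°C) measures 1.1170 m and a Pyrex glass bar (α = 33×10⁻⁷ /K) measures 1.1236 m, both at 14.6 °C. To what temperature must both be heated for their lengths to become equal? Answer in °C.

L₁(1 + α₁ΔT) = L₂(1 + α₂ΔT) ⇒ ΔT = (L₂ − L₁)/(α₁L₁ − α₂L₂)
L₂ − L₁ = 1.1236 − 1.1170 = 6.60×10⁻³ m
α₁L₁ − α₂L₂ = 1.86×10⁻⁵×1.1170 − 33×10⁻⁷×1.1236 = 1.706832×10⁻⁵ m/K
ΔT = 6.60×10⁻³ / 1.706832×10⁻⁵ = 386.681 K
T = 14.6 + 386.681 = 401.281 °C

T = 401.3 °C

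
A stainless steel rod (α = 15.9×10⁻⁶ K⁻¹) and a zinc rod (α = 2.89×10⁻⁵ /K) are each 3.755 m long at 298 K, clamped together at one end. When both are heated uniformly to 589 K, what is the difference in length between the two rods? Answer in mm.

ΔT = 291 K
stainless steel: ΔL = 15.9×10⁻⁶ × 3.755 m × 291 = 1.7374×10⁻² m = 17.374 mm
zinc: ΔL = 2.89×10⁻⁵ × 3.755 m × 291 = 3.1579×10⁻² m = 31.579 mm
difference = 31.579 − 17.374 = 14.205 mm

14.2 mm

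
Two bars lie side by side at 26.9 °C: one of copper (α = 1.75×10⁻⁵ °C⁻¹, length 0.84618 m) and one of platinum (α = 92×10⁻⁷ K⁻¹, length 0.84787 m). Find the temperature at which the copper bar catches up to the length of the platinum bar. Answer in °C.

T = 268.1 °C

L₁(1 + α₁ΔT) = L₂(1 + α₂ΔT) ⇒ ΔT = (L₂ − L₁)/(α₁L₁ − α₂L₂)
L₂ − L₁ = 0.84787 − 0.84618 = 1.69×10⁻³ m
α₁L₁ − α₂L₂ = 1.75×10⁻⁵×0.84618 − 92×10⁻⁷×0.84787 = 7.007746×10⁻⁶ m/K
ΔT = 1.69×10⁻³ / 7.007746×10⁻⁶ = 241.162 K
T = 26.9 + 241.162 = 268.062 °C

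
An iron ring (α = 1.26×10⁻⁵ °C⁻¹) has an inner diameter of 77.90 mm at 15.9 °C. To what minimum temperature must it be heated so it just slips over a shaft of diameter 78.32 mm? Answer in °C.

T = 444 °C

Required Δd = 78.32 − 77.90 = 0.42 mm
Δd = αd₀ΔT ⇒ ΔT = Δd/(αd₀) = 0.42 / (1.26×10⁻⁵ × 77.90) = 427.90 K
T_min = 15.9 + 427.90 = 443.80 °C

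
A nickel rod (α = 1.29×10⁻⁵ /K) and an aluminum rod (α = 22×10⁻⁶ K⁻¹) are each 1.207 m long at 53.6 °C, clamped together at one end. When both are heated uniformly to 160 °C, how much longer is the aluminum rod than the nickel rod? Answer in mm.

1.17 mm

ΔT = 106.4 K
nickel: ΔL = 1.29×10⁻⁵ × 1.207 m × 106.4 = 1.6567×10⁻³ m = 1.6567 mm
aluminum: ΔL = 22×10⁻⁶ × 1.207 m × 106.4 = 2.8253×10⁻³ m = 2.8253 mm
difference = 2.8253 − 1.6567 = 1.1686 mm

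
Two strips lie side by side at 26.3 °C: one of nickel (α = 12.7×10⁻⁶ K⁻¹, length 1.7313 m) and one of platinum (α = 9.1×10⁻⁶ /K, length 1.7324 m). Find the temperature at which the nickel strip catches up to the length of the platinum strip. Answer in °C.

Equal length when α₁L₁ΔT − α₂L₂ΔT = L₂ − L₁ = 1.10×10⁻³ m
α₁L₁ = 2.198751×10⁻⁵, α₂L₂ = 1.576484×10⁻⁵ → Δ(αL) = 6.22267×10⁻⁶ m/K
ΔT = 1.10×10⁻³ / 6.22267×10⁻⁶ = 176.773 K, so T = 26.3 + 176.773 = 203.073 °C

T = 203.1 °C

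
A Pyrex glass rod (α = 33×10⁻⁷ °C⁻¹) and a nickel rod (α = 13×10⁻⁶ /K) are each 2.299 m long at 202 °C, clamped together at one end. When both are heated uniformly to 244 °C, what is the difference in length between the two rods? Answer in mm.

0.937 mm

ΔT = 42 K
Pyrex glass: ΔL = 33×10⁻⁷ × 2.299 m × 42 = 3.1864×10⁻⁴ m = 0.31864 mm
nickel: ΔL = 13×10⁻⁶ × 2.299 m × 42 = 1.2553×10⁻³ m = 1.2553 mm
difference = 1.2553 − 0.31864 = 0.93666 mm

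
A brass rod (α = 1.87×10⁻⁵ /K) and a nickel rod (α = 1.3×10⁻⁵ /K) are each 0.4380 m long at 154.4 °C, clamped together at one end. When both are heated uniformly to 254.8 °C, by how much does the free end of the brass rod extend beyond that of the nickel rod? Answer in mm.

0.251 mm

ΔT = 100.4 K
brass: ΔL = 1.87×10⁻⁵ × 0.4380 m × 100.4 = 8.2234×10⁻⁴ m = 0.82234 mm
nickel: ΔL = 1.3×10⁻⁵ × 0.4380 m × 100.4 = 5.7168×10⁻⁴ m = 0.57168 mm
difference = 0.82234 − 0.57168 = 0.25066 mm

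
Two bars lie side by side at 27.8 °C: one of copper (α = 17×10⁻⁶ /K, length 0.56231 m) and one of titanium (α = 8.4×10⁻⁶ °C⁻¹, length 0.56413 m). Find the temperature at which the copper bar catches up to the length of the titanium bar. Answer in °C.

Equal length when α₁L₁ΔT − α₂L₂ΔT = L₂ − L₁ = 1.82×10⁻³ m
α₁L₁ = 9.55927×10⁻⁶, α₂L₂ = 4.738692×10⁻⁶ → Δ(αL) = 4.820578×10⁻⁶ m/K
ΔT = 1.82×10⁻³ / 4.820578×10⁻⁶ = 377.548 K, so T = 27.8 + 377.548 = 405.348 °C

T = 405.3 °C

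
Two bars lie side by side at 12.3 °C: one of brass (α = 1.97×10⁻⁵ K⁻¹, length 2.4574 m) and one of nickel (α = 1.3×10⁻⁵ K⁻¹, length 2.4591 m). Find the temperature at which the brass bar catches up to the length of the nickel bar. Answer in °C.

Equal length when α₁L₁ΔT − α₂L₂ΔT = L₂ − L₁ = 1.70×10⁻³ m
α₁L₁ = 4.841078×10⁻⁵, α₂L₂ = 3.19683×10⁻⁵ → Δ(αL) = 1.644248×10⁻⁵ m/K
ΔT = 1.70×10⁻³ / 1.644248×10⁻⁵ = 103.391 K, so T = 12.3 + 103.391 = 115.691 °C

T = 115.7 °C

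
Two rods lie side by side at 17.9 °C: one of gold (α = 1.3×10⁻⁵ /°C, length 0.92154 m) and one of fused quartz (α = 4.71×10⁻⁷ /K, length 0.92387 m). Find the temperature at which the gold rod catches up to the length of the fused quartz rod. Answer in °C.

T = 219.7 °C

L₁(1 + α₁ΔT) = L₂(1 + α₂ΔT) ⇒ ΔT = (L₂ − L₁)/(α₁L₁ − α₂L₂)
L₂ − L₁ = 0.92387 − 0.92154 = 2.33×10⁻³ m
α₁L₁ − α₂L₂ = 1.3×10⁻⁵×0.92154 − 4.71×10⁻⁷×0.92387 = 1.154487723×10⁻⁵ m/K
ΔT = 2.33×10⁻³ / 1.154487723×10⁻⁵ = 201.821 K
T = 17.9 + 201.821 = 219.721 °C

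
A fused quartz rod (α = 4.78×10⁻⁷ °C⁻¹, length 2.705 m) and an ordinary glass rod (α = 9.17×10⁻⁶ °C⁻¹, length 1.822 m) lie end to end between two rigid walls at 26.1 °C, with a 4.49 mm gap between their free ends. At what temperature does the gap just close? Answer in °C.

α₁L₁ = 1.29299×10⁻⁶ m/K, α₂L₂ = 1.670774×10⁻⁵ m/K → total 1.800073×10⁻⁵ m/K
ΔT = g/(α₁L₁+α₂L₂) = 4.49×10⁻³ / 1.800073×10⁻⁵ = 249.43 K
T = 26.1 + 249.43 = 275.53 °C

T = 276 °C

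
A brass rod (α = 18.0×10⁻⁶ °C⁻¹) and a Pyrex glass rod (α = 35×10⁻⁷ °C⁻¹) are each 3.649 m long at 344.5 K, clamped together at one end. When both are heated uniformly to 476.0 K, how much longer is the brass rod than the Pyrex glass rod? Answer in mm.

6.96 mm

ΔT = 131.5 K
brass: ΔL = 18.0×10⁻⁶ × 3.649 m × 131.5 = 8.6372×10⁻³ m = 8.6372 mm
Pyrex glass: ΔL = 35×10⁻⁷ × 3.649 m × 131.5 = 1.6795×10⁻³ m = 1.6795 mm
difference = 8.6372 − 1.6795 = 6.9577 mm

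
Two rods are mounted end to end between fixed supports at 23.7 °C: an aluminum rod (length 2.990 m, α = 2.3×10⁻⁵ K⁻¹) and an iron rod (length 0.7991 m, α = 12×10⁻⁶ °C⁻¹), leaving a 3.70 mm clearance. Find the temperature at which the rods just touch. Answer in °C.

T = 70.9 °C

Gap closes when ΔL₁ + ΔL₂ = 3.70 mm = 3.70×10⁻³ m
(α₁L₁ + α₂L₂)ΔT = g
α₁L₁ + α₂L₂ = 2.3×10⁻⁵×2.990 + 12×10⁻⁶×0.7991 = 7.83592×10⁻⁵ m/K
ΔT = 3.70×10⁻³ / 7.83592×10⁻⁵ = 47.218 K
T = 23.7 + 47.218 = 70.918 °C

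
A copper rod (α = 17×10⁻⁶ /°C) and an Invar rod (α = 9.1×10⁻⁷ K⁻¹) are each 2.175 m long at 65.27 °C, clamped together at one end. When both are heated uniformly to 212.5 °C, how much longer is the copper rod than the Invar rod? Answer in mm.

5.15 mm

ΔT = 147.23 K
copper: ΔL = 17×10⁻⁶ × 2.175 m × 147.23 = 5.4438×10⁻³ m = 5.4438 mm
Invar: ΔL = 9.1×10⁻⁷ × 2.175 m × 147.23 = 2.9140×10⁻⁴ m = 0.29140 mm
difference = 5.4438 − 0.29140 = 5.1524 mm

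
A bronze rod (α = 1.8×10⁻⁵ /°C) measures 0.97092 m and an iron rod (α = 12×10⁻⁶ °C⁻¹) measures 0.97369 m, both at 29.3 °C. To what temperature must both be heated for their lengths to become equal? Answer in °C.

Equal length when α₁L₁ΔT − α₂L₂ΔT = L₂ − L₁ = 2.77×10⁻³ m
α₁L₁ = 1.747656×10⁻⁵, α₂L₂ = 1.168428×10⁻⁵ → Δ(αL) = 5.79228×10⁻⁶ m/K
ΔT = 2.77×10⁻³ / 5.79228×10⁻⁶ = 478.223 K, so T = 29.3 + 478.223 = 507.523 °C

T = 507.5 °C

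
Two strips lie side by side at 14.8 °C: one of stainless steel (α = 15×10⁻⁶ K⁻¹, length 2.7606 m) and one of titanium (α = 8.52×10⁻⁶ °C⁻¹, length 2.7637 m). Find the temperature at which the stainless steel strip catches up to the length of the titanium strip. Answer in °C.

T = 188.4 °C

L₁(1 + α₁ΔT) = L₂(1 + α₂ΔT) ⇒ ΔT = (L₂ − L₁)/(α₁L₁ − α₂L₂)
L₂ − L₁ = 2.7637 − 2.7606 = 3.10×10⁻³ m
α₁L₁ − α₂L₂ = 15×10⁻⁶×2.7606 − 8.52×10⁻⁶×2.7637 = 1.7862276×10⁻⁵ m/K
ΔT = 3.10×10⁻³ / 1.7862276×10⁻⁵ = 173.550 K
T = 14.8 + 173.550 = 188.350 °C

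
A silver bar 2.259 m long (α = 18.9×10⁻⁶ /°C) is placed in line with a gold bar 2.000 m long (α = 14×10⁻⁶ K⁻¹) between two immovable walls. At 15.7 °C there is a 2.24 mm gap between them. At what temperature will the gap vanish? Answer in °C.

Gap closes when ΔL₁ + ΔL₂ = 2.24 mm = 2.24×10⁻³ m
(α₁L₁ + α₂L₂)ΔT = g
α₁L₁ + α₂L₂ = 18.9×10⁻⁶×2.259 + 14×10⁻⁶×2.000 = 7.06951×10⁻⁵ m/K
ΔT = 2.24×10⁻³ / 7.06951×10⁻⁵ = 31.685 K
T = 15.7 + 31.685 = 47.385 °C

T = 47.4 °C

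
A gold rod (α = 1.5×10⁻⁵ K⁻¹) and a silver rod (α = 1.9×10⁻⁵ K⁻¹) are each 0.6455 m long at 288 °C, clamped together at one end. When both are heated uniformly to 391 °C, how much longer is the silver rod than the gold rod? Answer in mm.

ΔT = 103 K
gold: ΔL = 1.5×10⁻⁵ × 0.6455 m × 103 = 9.9730×10⁻⁴ m = 0.99730 mm
silver: ΔL = 1.9×10⁻⁵ × 0.6455 m × 103 = 1.2632×10⁻³ m = 1.2632 mm
difference = 1.2632 − 0.99730 = 0.2659 mm

0.266 mm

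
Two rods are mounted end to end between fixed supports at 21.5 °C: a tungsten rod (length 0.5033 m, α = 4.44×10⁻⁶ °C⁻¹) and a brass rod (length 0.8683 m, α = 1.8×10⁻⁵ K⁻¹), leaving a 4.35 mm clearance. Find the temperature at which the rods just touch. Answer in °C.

Gap closes when ΔL₁ + ΔL₂ = 4.35 mm = 4.35×10⁻³ m
(α₁L₁ + α₂L₂)ΔT = g
α₁L₁ + α₂L₂ = 4.44×10⁻⁶×0.5033 + 1.8×10⁻⁵×0.8683 = 1.7864052×10⁻⁵ m/K
ΔT = 4.35×10⁻³ / 1.7864052×10⁻⁵ = 243.51 K
T = 21.5 + 243.51 = 265.01 °C

T = 265 °C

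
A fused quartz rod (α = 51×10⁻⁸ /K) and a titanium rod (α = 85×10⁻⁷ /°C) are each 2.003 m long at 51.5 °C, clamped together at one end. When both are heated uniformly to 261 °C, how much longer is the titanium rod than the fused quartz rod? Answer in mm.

ΔT = 209.5 K
fused quartz: ΔL = 51×10⁻⁸ × 2.003 m × 209.5 = 2.1401×10⁻⁴ m = 0.21401 mm
titanium: ΔL = 85×10⁻⁷ × 2.003 m × 209.5 = 3.5668×10⁻³ m = 3.5668 mm
difference = 3.5668 − 0.21401 = 3.35279 mm

3.35 mm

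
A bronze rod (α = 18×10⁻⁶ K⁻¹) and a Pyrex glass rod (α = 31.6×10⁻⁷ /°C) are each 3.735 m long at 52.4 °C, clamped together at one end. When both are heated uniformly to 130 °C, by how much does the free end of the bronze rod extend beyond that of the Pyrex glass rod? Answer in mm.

4.30 mm

ΔT = 77.6 K
bronze: ΔL = 18×10⁻⁶ × 3.735 m × 77.6 = 5.2170×10⁻³ m = 5.2170 mm
Pyrex glass: ΔL = 31.6×10⁻⁷ × 3.735 m × 77.6 = 9.1588×10⁻⁴ m = 0.91588 mm
difference = 5.2170 − 0.91588 = 4.30112 mm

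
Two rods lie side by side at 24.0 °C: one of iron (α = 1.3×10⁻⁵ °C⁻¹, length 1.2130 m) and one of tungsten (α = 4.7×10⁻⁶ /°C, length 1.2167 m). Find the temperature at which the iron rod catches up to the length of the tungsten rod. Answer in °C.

T = 392.1 °C

L₁(1 + α₁ΔT) = L₂(1 + α₂ΔT) ⇒ ΔT = (L₂ − L₁)/(α₁L₁ − α₂L₂)
L₂ − L₁ = 1.2167 − 1.2130 = 3.70×10⁻³ m
α₁L₁ − α₂L₂ = 1.3×10⁻⁵×1.2130 − 4.7×10⁻⁶×1.2167 = 1.005051×10⁻⁵ m/K
ΔT = 3.70×10⁻³ / 1.005051×10⁻⁵ = 368.141 K
T = 24.0 + 368.141 = 392.141 °C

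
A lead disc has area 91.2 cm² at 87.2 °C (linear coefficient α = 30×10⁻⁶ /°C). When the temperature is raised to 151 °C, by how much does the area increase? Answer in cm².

ΔA = 0.349 cm²

Area coefficient ≈ 2α; |ΔT| = 63.8 K
ΔA = 2αA₀ΔT = 2(30×10⁻⁶)(91.2)(63.8) = 0.349 cm²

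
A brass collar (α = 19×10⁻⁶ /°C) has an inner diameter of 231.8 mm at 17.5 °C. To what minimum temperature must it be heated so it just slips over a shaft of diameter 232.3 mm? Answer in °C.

Required Δd = 232.3 − 231.8 = 0.5 mm
Δd = αd₀ΔT ⇒ ΔT = Δd/(αd₀) = 0.5 / (19×10⁻⁶ × 231.8) = 113.53 K
T_min = 17.5 + 113.53 = 131.03 °C

T = 131 °C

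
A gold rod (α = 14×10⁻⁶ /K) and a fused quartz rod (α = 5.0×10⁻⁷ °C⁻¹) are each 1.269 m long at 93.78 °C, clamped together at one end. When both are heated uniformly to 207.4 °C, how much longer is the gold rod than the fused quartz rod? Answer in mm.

ΔT = 113.62 K
gold: ΔL = 14×10⁻⁶ × 1.269 m × 113.62 = 2.0186×10⁻³ m = 2.0186 mm
fused quartz: ΔL = 5.0×10⁻⁷ × 1.269 m × 113.62 = 7.2092×10⁻⁵ m = 0.072092 mm
difference = 2.0186 − 0.072092 = 1.946508 mm

1.95 mm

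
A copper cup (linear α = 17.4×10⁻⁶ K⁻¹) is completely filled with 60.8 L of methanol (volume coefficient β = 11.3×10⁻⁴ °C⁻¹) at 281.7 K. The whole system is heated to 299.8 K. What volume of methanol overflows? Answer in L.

The cup also expands: β_container ≈ 3α = 5.22×10⁻⁵ /K
Net overflow = V₀(β_liq − 3α_cont)ΔT
β − 3α = 1.13×10⁻³ − 5.22×10⁻⁵ = 1.0778×10⁻³ /K; ΔT = 18.1 K
ΔV = 60.8 × 1.0778×10⁻³ × 18.1 = 1.19 L

1.19 L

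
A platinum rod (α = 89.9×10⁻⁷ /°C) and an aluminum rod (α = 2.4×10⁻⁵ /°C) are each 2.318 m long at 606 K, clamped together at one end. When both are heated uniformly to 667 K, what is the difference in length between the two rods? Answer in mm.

ΔT = 61 K
platinum: ΔL = 89.9×10⁻⁷ × 2.318 m × 61 = 1.2712×10⁻³ m = 1.2712 mm
aluminum: ΔL = 2.4×10⁻⁵ × 2.318 m × 61 = 3.3936×10⁻³ m = 3.3936 mm
difference = 3.3936 − 1.2712 = 2.1224 mm

2.12 mm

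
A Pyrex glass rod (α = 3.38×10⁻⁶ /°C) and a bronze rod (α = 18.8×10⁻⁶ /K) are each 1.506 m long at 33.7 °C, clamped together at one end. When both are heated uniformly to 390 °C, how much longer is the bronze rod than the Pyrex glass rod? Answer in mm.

8.27 mm

ΔT = 356.3 K
Pyrex glass: ΔL = 3.38×10⁻⁶ × 1.506 m × 356.3 = 1.8137×10⁻³ m = 1.8137 mm
bronze: ΔL = 18.8×10⁻⁶ × 1.506 m × 356.3 = 1.0088×10⁻² m = 10.088 mm
difference = 10.088 − 1.8137 = 8.2743 mm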